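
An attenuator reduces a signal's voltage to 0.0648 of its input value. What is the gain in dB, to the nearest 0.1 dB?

-23.8 dB

For a voltage ratio, dB = 20·log₁₀(V₂/V₁).
20·log₁₀(0.0648) = -23.8 dB.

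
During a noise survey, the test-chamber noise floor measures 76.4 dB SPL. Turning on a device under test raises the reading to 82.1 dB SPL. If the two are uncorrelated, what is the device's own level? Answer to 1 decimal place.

Remove the background by subtracting linear intensities:
L_src = 10·log₁₀(10^(82.1/10) − 10^(76.4/10)) = 10·log₁₀(118500000) = 80.7 dB SPL.

80.7 dB SPL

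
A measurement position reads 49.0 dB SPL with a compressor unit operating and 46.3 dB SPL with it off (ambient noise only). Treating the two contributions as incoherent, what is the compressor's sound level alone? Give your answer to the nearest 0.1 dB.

Remove the background by subtracting linear intensities:
L_src = 10·log₁₀(10^(49.0/10) − 10^(46.3/10)) = 10·log₁₀(36770) = 45.7 dB SPL.

45.7 dB SPL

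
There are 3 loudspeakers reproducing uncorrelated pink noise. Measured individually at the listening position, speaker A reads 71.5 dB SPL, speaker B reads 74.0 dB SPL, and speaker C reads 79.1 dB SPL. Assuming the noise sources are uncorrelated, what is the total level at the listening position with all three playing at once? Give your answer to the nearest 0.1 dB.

80.8 dB SPL

Add the sources as powers (linear), then convert back to dB:
L_total = 10·log₁₀(10^(71.5/10) + 10^(74.0/10) + 10^(79.1/10)) = 10·log₁₀(120500000) = 80.8 dB SPL.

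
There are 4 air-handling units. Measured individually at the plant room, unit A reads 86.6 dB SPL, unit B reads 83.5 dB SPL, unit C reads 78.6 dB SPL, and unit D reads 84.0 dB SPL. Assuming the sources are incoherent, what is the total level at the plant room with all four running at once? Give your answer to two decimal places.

Incoherent sources sum as intensities:
L_total = 10·log₁₀(10^(86.6/10) + 10^(83.5/10) + 10^(78.6/10) + 10^(84.0/10)) = 10·log₁₀(1005000000) = 90.02 dB SPL.

90.02 dB SPL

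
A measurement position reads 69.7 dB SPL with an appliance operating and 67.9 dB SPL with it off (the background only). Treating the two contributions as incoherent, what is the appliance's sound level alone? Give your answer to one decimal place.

65.0 dB SPL

Subtract intensities: L_src = 10·log₁₀(10^(L_total/10) − 10^(L_bg/10)).
L_src = 10·log₁₀(10^(69.7/10) − 10^(67.9/10)) = 10·log₁₀(3167000) = 65.0 dB SPL.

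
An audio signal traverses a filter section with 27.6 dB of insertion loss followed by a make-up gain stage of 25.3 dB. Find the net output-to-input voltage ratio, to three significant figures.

0.767

Net gain = (−27.6) + 25.3 = -2.3 dB.
Voltage ratio = 10^(-2.3/20) = 0.767.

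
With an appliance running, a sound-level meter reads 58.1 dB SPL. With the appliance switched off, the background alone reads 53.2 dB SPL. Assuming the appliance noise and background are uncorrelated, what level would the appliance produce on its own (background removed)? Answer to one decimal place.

Background correction is a power subtraction:
L_src = 10·log₁₀(10^(58.1/10) − 10^(53.2/10)) = 10·log₁₀(436700) = 56.4 dB SPL.

56.4 dB SPL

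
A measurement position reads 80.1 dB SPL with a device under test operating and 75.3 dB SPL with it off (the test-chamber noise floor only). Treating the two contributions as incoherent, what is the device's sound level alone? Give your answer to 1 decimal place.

Background correction is a power subtraction:
L_src = 10·log₁₀(10^(80.1/10) − 10^(75.3/10)) = 10·log₁₀(68440000) = 78.4 dB SPL.

78.4 dB SPL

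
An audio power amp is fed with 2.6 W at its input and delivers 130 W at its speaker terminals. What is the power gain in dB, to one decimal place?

17.0 dB

For a power ratio, dB = 10·log₁₀(P₂/P₁).
10·log₁₀(130/2.6) = 10·log₁₀(50.00) = 17.0 dB.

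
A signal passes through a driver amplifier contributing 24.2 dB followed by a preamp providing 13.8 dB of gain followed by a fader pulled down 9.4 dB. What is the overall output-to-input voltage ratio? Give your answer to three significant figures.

Net gain = 24.2 + 13.8 + (−9.4) = 28.6 dB.
Voltage ratio = 10^(28.6/20) = 26.9.

26.9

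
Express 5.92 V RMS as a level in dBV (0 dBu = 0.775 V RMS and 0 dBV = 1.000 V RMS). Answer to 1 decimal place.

dBV = 20·log₁₀(V / 1.000 V).
20·log₁₀(5.92/1.000) = +15.4 dBV.

+15.4 dBV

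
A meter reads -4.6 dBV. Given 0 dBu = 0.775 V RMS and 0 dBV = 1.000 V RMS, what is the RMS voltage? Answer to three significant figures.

V = 1.000 V × 10^(-4.6/20).
= 1.000 × 0.5888 = 0.589 V.

0.589 V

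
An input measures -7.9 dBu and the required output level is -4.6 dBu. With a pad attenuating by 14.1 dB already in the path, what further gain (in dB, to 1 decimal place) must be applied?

The required make-up gain is the shortfall in the dB sum.
G = -4.6 − (-7.9) + 14.1 = 17.4 dB.

17.4 dB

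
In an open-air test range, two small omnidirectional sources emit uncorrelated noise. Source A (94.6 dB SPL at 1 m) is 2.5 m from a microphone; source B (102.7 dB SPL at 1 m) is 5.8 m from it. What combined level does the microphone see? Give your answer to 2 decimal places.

At the listener: L_A = 94.6 − 20·log₁₀(2.5) = 86.641 dB; L_B = 102.7 − 20·log₁₀(5.8) = 87.431 dB.
Combined: 10·log₁₀(10^(86.641/10)+10^(87.431/10)) = 90.06 dB SPL.

90.06 dB SPL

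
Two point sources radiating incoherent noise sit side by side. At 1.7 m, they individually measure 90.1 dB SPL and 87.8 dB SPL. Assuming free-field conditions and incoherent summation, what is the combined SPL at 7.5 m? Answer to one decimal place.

Combined at 1.7 m: 10·log₁₀(10^(90.1/10)+10^(87.8/10)) = 92.11 dB SPL.
Then apply −20·log₁₀(7.5/1.7) = -12.89 dB → 79.2 dB SPL.

79.2 dB SPL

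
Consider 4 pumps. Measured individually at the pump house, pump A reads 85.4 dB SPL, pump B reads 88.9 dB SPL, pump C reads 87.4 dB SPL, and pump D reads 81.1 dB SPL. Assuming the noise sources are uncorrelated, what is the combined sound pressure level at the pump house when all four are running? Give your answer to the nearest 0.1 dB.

Uncorrelated sources add in intensity (power), not in dB.
L_total = 10·log₁₀(10^(85.4/10) + 10^(88.9/10) + 10^(87.4/10) + 10^(81.1/10)) = 10·log₁₀(1801000000) = 92.6 dB SPL.

92.6 dB SPL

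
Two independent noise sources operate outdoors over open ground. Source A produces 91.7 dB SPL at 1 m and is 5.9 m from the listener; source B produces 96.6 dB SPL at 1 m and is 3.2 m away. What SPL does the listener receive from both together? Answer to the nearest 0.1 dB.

At the listener: L_A = 91.7 − 20·log₁₀(5.9) = 76.28 dB; L_B = 96.6 − 20·log₁₀(3.2) = 86.50 dB.
Combined: 10·log₁₀(10^(76.28/10)+10^(86.50/10)) = 86.9 dB SPL.

86.9 dB SPL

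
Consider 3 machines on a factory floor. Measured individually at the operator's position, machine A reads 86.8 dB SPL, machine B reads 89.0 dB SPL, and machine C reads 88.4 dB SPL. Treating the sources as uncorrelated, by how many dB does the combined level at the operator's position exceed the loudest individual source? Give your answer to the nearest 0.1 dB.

Incoherent sources sum as intensities:
L_total = 10·log₁₀(10^(86.8/10) + 10^(89.0/10) + 10^(88.4/10)) = 92.93 dB SPL.
Excess over the loudest (89.0 dB): 92.93 − 89.0 = 3.9 dB.

3.9 dB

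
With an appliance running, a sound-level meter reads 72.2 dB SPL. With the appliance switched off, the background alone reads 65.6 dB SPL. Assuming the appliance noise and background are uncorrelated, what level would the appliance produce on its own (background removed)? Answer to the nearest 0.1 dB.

Remove the background by subtracting linear intensities:
L_src = 10·log₁₀(10^(72.2/10) − 10^(65.6/10)) = 10·log₁₀(12970000) = 71.1 dB SPL.

71.1 dB SPL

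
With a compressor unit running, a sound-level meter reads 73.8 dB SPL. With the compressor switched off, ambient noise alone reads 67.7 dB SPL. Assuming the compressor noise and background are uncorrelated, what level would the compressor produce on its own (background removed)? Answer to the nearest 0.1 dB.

Remove the background by subtracting linear intensities:
L_src = 10·log₁₀(10^(73.8/10) − 10^(67.7/10)) = 10·log₁₀(18100000) = 72.6 dB SPL.

72.6 dB SPL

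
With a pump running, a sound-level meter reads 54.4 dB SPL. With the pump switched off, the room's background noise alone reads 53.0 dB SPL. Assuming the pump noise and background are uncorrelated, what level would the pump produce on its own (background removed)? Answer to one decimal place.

48.8 dB SPL

Remove the background by subtracting linear intensities:
L_src = 10·log₁₀(10^(54.4/10) − 10^(53.0/10)) = 10·log₁₀(75900) = 48.8 dB SPL.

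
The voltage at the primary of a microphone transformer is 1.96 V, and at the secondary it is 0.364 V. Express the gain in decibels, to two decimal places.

-14.62 dB

Voltage ratio → dB uses the 20·log₁₀ form:
20·log₁₀(0.364/1.96) = 20·log₁₀(0.1857) = -14.62 dB.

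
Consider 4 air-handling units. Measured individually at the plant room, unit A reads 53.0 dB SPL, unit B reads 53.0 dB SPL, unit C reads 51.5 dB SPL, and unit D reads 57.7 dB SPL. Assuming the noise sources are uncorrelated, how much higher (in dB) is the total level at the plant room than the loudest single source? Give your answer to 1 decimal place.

Add the sources as powers (linear), then convert back to dB:
L_total = 10·log₁₀(10^(53.0/10) + 10^(53.0/10) + 10^(51.5/10) + 10^(57.7/10)) = 60.53 dB SPL.
Excess over the loudest (57.7 dB): 60.53 − 57.7 = 2.8 dB.

2.8 dB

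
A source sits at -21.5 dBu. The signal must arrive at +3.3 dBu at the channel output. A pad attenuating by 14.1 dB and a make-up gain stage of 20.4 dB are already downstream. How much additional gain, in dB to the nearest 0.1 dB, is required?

18.5 dB

The required make-up gain is the shortfall in the dB sum.
G = +3.3 − (-21.5) + 14.1 − 20.4 = 18.5 dB.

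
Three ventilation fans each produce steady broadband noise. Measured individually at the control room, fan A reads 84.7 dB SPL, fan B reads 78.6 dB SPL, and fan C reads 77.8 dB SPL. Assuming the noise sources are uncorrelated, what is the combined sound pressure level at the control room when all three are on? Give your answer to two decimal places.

86.31 dB SPL

Incoherent sources sum as intensities:
L_total = 10·log₁₀(10^(84.7/10) + 10^(78.6/10) + 10^(77.8/10)) = 10·log₁₀(427800000) = 86.31 dB SPL.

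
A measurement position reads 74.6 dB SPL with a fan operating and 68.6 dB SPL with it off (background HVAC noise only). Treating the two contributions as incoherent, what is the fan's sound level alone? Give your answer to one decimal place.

Background correction is a power subtraction:
L_src = 10·log₁₀(10^(74.6/10) − 10^(68.6/10)) = 10·log₁₀(21600000) = 73.3 dB SPL.

73.3 dB SPL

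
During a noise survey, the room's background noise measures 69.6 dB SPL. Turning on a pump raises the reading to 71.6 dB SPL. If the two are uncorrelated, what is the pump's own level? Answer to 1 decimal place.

Remove the background by subtracting linear intensities:
L_src = 10·log₁₀(10^(71.6/10) − 10^(69.6/10)) = 10·log₁₀(5334000) = 67.3 dB SPL.

67.3 dB SPL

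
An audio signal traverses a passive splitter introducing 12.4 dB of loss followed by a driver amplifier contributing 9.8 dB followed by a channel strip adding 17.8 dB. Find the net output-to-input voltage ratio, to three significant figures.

Net gain = (−12.4) + 9.8 + 17.8 = 15.2 dB.
Voltage ratio = 10^(15.2/20) = 5.75.

5.75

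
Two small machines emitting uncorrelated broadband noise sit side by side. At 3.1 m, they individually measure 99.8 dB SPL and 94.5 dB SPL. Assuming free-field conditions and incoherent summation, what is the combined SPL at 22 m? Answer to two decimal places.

83.90 dB SPL

Combined at 3.1 m: 10·log₁₀(10^(99.8/10)+10^(94.5/10)) = 100.923 dB SPL.
Then apply −20·log₁₀(22/3.1) = -17.021 dB → 83.90 dB SPL.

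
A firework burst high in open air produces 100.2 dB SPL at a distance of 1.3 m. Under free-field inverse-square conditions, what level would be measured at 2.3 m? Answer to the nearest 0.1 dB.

Free-field point source: level drops by 20·log₁₀ of the distance ratio.
ΔL = −20·log₁₀(2.3/1.3) = -4.96 dB, so L₂ = 100.2 + (-4.96) = 95.2 dB SPL.

95.2 dB SPL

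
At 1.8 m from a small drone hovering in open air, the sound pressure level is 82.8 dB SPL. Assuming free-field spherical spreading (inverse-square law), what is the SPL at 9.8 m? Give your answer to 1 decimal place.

68.1 dB SPL

Free-field point source: level drops by 20·log₁₀ of the distance ratio.
ΔL = −20·log₁₀(9.8/1.8) = -14.72 dB, so L₂ = 82.8 + (-14.72) = 68.1 dB SPL.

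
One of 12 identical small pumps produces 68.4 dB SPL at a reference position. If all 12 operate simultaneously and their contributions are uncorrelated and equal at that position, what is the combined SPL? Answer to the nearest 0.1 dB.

12 equal incoherent sources raise the level by 10·log₁₀(12) = 10.79 dB.
L_total = 68.4 + 10.79 = 79.2 dB SPL.

79.2 dB SPL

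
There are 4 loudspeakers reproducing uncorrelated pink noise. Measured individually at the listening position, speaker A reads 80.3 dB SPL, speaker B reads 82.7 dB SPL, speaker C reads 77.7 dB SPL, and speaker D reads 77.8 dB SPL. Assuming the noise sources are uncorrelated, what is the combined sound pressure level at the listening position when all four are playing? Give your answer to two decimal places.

86.15 dB SPL

Uncorrelated sources add in intensity (power), not in dB.
L_total = 10·log₁₀(10^(80.3/10) + 10^(82.7/10) + 10^(77.7/10) + 10^(77.8/10)) = 10·log₁₀(412500000) = 86.15 dB SPL.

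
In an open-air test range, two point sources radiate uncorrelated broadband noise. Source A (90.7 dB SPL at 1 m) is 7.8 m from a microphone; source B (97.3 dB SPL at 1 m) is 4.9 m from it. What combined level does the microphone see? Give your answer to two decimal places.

At the listener: L_A = 90.7 − 20·log₁₀(7.8) = 72.858 dB; L_B = 97.3 − 20·log₁₀(4.9) = 83.496 dB.
Combined: 10·log₁₀(10^(72.858/10)+10^(83.496/10)) = 83.86 dB SPL.

83.86 dB SPL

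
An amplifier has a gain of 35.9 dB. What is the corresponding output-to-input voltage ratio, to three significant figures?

Voltage ratio = 10^(dB/20).
10^(35.9/20) = 10^(1.795) = 62.4.

62.4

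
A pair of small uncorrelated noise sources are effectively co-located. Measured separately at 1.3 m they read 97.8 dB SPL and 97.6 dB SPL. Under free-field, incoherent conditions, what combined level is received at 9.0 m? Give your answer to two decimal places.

83.91 dB SPL

Combined at 1.3 m: 10·log₁₀(10^(97.8/10)+10^(97.6/10)) = 100.711 dB SPL.
Then apply −20·log₁₀(9.0/1.3) = -16.806 dB → 83.91 dB SPL.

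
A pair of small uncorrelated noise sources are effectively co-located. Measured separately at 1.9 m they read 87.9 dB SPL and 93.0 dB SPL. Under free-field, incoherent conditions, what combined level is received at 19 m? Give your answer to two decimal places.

74.17 dB SPL

Combined at 1.9 m: 10·log₁₀(10^(87.9/10)+10^(93.0/10)) = 94.169 dB SPL.
Then apply −20·log₁₀(19/1.9) = -20.000 dB → 74.17 dB SPL.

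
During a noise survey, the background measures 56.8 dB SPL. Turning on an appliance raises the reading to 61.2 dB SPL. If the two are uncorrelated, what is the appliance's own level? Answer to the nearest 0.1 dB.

Background correction is a power subtraction:
L_src = 10·log₁₀(10^(61.2/10) − 10^(56.8/10)) = 10·log₁₀(839600) = 59.2 dB SPL.

59.2 dB SPL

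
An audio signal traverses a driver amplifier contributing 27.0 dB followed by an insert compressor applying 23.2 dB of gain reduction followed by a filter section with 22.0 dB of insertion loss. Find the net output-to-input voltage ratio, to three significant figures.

0.123

Net gain = 27.0 + (−23.2) + (−22.0) = -18.2 dB.
Voltage ratio = 10^(-18.2/20) = 0.123.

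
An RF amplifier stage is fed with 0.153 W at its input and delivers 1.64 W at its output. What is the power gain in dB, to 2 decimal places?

For a power ratio, dB = 10·log₁₀(P₂/P₁).
10·log₁₀(1.64/0.153) = 10·log₁₀(10.72) = 10.30 dB.

10.30 dB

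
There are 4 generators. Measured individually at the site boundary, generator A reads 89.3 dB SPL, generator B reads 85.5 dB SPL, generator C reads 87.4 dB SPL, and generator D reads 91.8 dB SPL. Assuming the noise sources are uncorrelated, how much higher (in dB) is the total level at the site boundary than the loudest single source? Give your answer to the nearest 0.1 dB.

3.3 dB

Incoherent sources sum as intensities:
L_total = 10·log₁₀(10^(89.3/10) + 10^(85.5/10) + 10^(87.4/10) + 10^(91.8/10)) = 95.14 dB SPL.
Excess over the loudest (91.8 dB): 95.14 − 91.8 = 3.3 dB.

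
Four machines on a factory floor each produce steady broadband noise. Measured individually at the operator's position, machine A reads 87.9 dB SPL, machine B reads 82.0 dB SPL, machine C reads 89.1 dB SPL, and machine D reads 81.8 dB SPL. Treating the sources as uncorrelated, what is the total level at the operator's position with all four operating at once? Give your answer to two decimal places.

Incoherent sources sum as intensities:
L_total = 10·log₁₀(10^(87.9/10) + 10^(82.0/10) + 10^(89.1/10) + 10^(81.8/10)) = 10·log₁₀(1739000000) = 92.40 dB SPL.

92.40 dB SPL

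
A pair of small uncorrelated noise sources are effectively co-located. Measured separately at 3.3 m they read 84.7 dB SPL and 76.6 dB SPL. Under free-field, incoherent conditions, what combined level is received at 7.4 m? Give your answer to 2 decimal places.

Combined at 3.3 m: 10·log₁₀(10^(84.7/10)+10^(76.6/10)) = 85.325 dB SPL.
Then apply −20·log₁₀(7.4/3.3) = -7.014 dB → 78.31 dB SPL.

78.31 dB SPL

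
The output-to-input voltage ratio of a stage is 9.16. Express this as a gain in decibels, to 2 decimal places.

19.24 dB

For a voltage ratio, dB = 20·log₁₀(V₂/V₁).
20·log₁₀(9.16) = 19.24 dB.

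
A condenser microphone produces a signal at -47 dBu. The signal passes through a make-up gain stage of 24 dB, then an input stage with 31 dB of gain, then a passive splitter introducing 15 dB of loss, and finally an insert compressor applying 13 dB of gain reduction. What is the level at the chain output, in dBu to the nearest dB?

Cascaded gains and losses add directly in dB.
-47 + 24 + 31 − 15 − 13 = -20 dBu.

-20 dBu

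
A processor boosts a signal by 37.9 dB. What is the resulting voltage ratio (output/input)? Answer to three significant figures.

78.5

Voltage ratio = 10^(dB/20).
10^(37.9/20) = 10^(1.895) = 78.5.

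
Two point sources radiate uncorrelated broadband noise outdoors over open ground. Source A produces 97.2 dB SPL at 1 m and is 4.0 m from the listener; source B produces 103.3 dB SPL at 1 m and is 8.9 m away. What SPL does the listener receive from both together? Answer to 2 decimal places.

At the listener: L_A = 97.2 − 20·log₁₀(4.0) = 85.159 dB; L_B = 103.3 − 20·log₁₀(8.9) = 84.312 dB.
Combined: 10·log₁₀(10^(85.159/10)+10^(84.312/10)) = 87.77 dB SPL.

87.77 dB SPL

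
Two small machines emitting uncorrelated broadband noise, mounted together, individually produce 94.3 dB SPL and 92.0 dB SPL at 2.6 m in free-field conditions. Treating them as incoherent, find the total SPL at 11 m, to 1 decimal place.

83.8 dB SPL

Combined at 2.6 m: 10·log₁₀(10^(94.3/10)+10^(92.0/10)) = 96.31 dB SPL.
Then apply −20·log₁₀(11/2.6) = -12.53 dB → 83.8 dB SPL.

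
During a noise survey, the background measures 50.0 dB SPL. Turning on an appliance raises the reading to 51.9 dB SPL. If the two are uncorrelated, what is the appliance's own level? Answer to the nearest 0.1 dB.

47.4 dB SPL

Remove the background by subtracting linear intensities:
L_src = 10·log₁₀(10^(51.9/10) − 10^(50.0/10)) = 10·log₁₀(54880) = 47.4 dB SPL.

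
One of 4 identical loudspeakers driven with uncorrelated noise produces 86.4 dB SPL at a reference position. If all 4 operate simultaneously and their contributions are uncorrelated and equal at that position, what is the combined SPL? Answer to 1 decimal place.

92.4 dB SPL

4 equal incoherent sources raise the level by 10·log₁₀(4) = 6.02 dB.
L_total = 86.4 + 6.02 = 92.4 dB SPL.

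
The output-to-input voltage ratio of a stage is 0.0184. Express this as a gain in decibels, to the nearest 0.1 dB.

-34.7 dB

Voltage ratio → dB uses the 20·log₁₀ form:
20·log₁₀(0.0184) = -34.7 dB.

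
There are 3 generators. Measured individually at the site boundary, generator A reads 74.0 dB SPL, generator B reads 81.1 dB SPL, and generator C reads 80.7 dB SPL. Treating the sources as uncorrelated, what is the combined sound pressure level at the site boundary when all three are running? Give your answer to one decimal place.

84.3 dB SPL

Incoherent sources sum as intensities:
L_total = 10·log₁₀(10^(74.0/10) + 10^(81.1/10) + 10^(80.7/10)) = 10·log₁₀(271400000) = 84.3 dB SPL.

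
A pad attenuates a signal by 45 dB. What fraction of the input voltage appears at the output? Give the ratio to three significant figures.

0.00562

Voltage ratio = 10^(dB/20).
10^(-45/20) = 10^(-2.250) = 0.00562.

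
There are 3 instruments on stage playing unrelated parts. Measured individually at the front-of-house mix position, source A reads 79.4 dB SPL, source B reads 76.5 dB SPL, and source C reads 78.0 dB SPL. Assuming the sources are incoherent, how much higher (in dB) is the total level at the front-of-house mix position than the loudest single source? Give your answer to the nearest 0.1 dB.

Incoherent sources sum as intensities:
L_total = 10·log₁₀(10^(79.4/10) + 10^(76.5/10) + 10^(78.0/10)) = 82.90 dB SPL.
Excess over the loudest (79.4 dB): 82.90 − 79.4 = 3.5 dB.

3.5 dB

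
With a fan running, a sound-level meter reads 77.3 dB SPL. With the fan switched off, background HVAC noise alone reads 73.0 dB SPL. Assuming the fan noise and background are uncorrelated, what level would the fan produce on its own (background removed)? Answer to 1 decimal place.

75.3 dB SPL

Remove the background by subtracting linear intensities:
L_src = 10·log₁₀(10^(77.3/10) − 10^(73.0/10)) = 10·log₁₀(33750000) = 75.3 dB SPL.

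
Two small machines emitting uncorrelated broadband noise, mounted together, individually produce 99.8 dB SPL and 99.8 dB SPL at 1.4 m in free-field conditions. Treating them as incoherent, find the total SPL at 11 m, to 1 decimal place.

Combined at 1.4 m: 10·log₁₀(10^(99.8/10)+10^(99.8/10)) = 102.81 dB SPL.
Then apply −20·log₁₀(11/1.4) = -17.91 dB → 84.9 dB SPL.

84.9 dB SPL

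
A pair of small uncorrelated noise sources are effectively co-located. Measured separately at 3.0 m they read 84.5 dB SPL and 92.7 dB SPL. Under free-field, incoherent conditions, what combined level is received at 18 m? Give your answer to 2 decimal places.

77.75 dB SPL

Combined at 3.0 m: 10·log₁₀(10^(84.5/10)+10^(92.7/10)) = 93.312 dB SPL.
Then apply −20·log₁₀(18/3.0) = -15.563 dB → 77.75 dB SPL.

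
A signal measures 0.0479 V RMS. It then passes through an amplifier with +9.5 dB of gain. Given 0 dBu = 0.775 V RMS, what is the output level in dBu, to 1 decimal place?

Input level: 20·log₁₀(0.0479/0.775) = -24.18 dBu.
Output: -24.18 + 9.5 = -14.7 dBu.

-14.7 dBu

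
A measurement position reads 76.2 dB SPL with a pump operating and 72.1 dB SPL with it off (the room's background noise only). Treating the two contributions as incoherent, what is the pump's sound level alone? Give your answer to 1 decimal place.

74.1 dB SPL

Background correction is a power subtraction:
L_src = 10·log₁₀(10^(76.2/10) − 10^(72.1/10)) = 10·log₁₀(25470000) = 74.1 dB SPL.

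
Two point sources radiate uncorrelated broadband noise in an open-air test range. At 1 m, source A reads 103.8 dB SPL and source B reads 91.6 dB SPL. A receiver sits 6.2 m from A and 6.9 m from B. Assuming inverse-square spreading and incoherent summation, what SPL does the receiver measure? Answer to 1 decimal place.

88.2 dB SPL

At the listener: L_A = 103.8 − 20·log₁₀(6.2) = 87.95 dB; L_B = 91.6 − 20·log₁₀(6.9) = 74.82 dB.
Combined: 10·log₁₀(10^(87.95/10)+10^(74.82/10)) = 88.2 dB SPL.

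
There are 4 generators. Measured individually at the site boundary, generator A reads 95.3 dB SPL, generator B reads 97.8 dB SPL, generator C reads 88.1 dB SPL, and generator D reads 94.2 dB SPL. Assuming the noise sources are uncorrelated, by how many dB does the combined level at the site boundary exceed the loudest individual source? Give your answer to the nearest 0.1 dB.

3.2 dB

Uncorrelated sources add in intensity (power), not in dB.
L_total = 10·log₁₀(10^(95.3/10) + 10^(97.8/10) + 10^(88.1/10) + 10^(94.2/10)) = 101.03 dB SPL.
Excess over the loudest (97.8 dB): 101.03 − 97.8 = 3.2 dB.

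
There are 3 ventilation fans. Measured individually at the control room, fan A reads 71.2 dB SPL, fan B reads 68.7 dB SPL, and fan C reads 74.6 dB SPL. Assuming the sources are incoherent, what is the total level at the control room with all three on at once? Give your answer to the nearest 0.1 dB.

Add the sources as powers (linear), then convert back to dB:
L_total = 10·log₁₀(10^(71.2/10) + 10^(68.7/10) + 10^(74.6/10)) = 10·log₁₀(49440000) = 76.9 dB SPL.

76.9 dB SPL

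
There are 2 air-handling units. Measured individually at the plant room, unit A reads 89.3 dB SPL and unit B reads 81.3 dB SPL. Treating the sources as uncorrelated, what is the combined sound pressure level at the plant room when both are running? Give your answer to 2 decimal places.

89.94 dB SPL

Add the sources as powers (linear), then convert back to dB:
L_total = 10·log₁₀(10^(89.3/10) + 10^(81.3/10)) = 10·log₁₀(986000000) = 89.94 dB SPL.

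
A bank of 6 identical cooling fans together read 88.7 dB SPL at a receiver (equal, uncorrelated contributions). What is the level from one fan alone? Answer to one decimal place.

6 equal incoherent sources add 10·log₁₀(6) = 7.78 dB over one source.
L_one = 88.7 − 7.78 = 80.9 dB SPL.

80.9 dB SPL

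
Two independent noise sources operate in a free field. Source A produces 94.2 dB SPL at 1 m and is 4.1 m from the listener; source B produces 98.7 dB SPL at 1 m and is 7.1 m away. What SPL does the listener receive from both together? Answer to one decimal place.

At the listener: L_A = 94.2 − 20·log₁₀(4.1) = 81.94 dB; L_B = 98.7 − 20·log₁₀(7.1) = 81.67 dB.
Combined: 10·log₁₀(10^(81.94/10)+10^(81.67/10)) = 84.8 dB SPL.

84.8 dB SPL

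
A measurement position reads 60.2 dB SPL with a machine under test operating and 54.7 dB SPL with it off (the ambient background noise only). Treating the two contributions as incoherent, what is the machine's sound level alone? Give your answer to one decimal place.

Subtract intensities: L_src = 10·log₁₀(10^(L_total/10) − 10^(L_bg/10)).
L_src = 10·log₁₀(10^(60.2/10) − 10^(54.7/10)) = 10·log₁₀(752000) = 58.8 dB SPL.

58.8 dB SPL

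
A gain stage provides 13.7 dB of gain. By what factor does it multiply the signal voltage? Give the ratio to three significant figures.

Voltage ratio = 10^(dB/20).
10^(13.7/20) = 10^(0.6850) = 4.84.

4.84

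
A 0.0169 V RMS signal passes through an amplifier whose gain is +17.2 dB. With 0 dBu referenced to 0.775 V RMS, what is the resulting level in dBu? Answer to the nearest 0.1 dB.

Input level: 20·log₁₀(0.0169/0.775) = -33.23 dBu.
Output: -33.23 + 17.2 = -16.0 dBu.

-16.0 dBu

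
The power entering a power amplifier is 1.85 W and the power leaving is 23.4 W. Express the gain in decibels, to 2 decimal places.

Power is a power quantity, so gain = 10·log₁₀(P_out/P_in).
10·log₁₀(23.4/1.85) = 10·log₁₀(12.65) = 11.02 dB.

11.02 dB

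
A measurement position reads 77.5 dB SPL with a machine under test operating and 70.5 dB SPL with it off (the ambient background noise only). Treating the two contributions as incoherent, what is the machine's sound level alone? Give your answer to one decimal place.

Background correction is a power subtraction:
L_src = 10·log₁₀(10^(77.5/10) − 10^(70.5/10)) = 10·log₁₀(45010000) = 76.5 dB SPL.

76.5 dB SPL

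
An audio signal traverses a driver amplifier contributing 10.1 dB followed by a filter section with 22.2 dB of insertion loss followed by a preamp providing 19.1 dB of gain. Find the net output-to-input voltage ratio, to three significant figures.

2.24

Net gain = 10.1 + (−22.2) + 19.1 = 7.0 dB.
Voltage ratio = 10^(7.0/20) = 2.24.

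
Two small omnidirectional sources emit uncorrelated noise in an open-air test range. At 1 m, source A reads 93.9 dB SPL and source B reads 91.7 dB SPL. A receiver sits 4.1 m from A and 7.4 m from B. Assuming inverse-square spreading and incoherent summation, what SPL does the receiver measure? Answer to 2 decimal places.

82.38 dB SPL

At the listener: L_A = 93.9 − 20·log₁₀(4.1) = 81.644 dB; L_B = 91.7 − 20·log₁₀(7.4) = 74.315 dB.
Combined: 10·log₁₀(10^(81.644/10)+10^(74.315/10)) = 82.38 dB SPL.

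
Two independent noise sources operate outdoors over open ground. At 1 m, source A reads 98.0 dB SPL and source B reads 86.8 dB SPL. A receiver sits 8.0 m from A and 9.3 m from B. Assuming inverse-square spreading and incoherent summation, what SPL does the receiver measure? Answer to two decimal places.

80.18 dB SPL

At the listener: L_A = 98.0 − 20·log₁₀(8.0) = 79.938 dB; L_B = 86.8 − 20·log₁₀(9.3) = 67.430 dB.
Combined: 10·log₁₀(10^(79.938/10)+10^(67.430/10)) = 80.18 dB SPL.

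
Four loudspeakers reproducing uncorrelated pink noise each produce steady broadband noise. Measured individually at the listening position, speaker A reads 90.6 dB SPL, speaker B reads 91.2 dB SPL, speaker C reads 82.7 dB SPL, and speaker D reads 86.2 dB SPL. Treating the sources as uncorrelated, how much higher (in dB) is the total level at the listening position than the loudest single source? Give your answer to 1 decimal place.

Uncorrelated sources add in intensity (power), not in dB.
L_total = 10·log₁₀(10^(90.6/10) + 10^(91.2/10) + 10^(82.7/10) + 10^(86.2/10)) = 94.87 dB SPL.
Excess over the loudest (91.2 dB): 94.87 − 91.2 = 3.7 dB.

3.7 dB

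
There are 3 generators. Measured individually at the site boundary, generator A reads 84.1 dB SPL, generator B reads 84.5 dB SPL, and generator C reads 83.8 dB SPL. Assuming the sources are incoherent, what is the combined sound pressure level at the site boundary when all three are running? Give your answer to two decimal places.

88.91 dB SPL

Uncorrelated sources add in intensity (power), not in dB.
L_total = 10·log₁₀(10^(84.1/10) + 10^(84.5/10) + 10^(83.8/10)) = 10·log₁₀(778800000) = 88.91 dB SPL.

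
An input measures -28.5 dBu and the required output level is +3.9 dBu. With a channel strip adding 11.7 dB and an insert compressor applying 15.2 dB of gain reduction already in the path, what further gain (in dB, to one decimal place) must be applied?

The required make-up gain is the shortfall in the dB sum.
G = +3.9 − (-28.5) − 11.7 + 15.2 = 35.9 dB.

35.9 dB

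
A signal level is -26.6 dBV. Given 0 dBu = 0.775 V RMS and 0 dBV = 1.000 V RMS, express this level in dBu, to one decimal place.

-24.4 dBu

The offset between the scales is 20·log₁₀(0.775/1.000) = −2.214 dB.
So dBu = -26.6 + 2.214 = -24.4 dBu.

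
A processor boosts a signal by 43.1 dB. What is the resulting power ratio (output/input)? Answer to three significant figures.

Power ratio = 10^(dB/10).
10^(43.1/10) = 10^(4.310) = 20400.

20400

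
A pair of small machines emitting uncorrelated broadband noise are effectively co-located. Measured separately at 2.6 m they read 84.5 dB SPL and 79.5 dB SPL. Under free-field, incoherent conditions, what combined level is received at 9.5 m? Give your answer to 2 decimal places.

Combined at 2.6 m: 10·log₁₀(10^(84.5/10)+10^(79.5/10)) = 85.693 dB SPL.
Then apply −20·log₁₀(9.5/2.6) = -11.255 dB → 74.44 dB SPL.

74.44 dB SPL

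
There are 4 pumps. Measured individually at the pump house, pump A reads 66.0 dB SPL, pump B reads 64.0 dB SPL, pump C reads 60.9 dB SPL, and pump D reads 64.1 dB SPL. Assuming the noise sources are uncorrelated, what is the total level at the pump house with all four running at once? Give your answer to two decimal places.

70.13 dB SPL

Incoherent sources sum as intensities:
L_total = 10·log₁₀(10^(66.0/10) + 10^(64.0/10) + 10^(60.9/10) + 10^(64.1/10)) = 10·log₁₀(10290000) = 70.13 dB SPL.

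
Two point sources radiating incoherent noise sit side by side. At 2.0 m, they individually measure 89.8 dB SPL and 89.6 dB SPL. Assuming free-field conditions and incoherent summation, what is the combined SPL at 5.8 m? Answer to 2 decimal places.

83.46 dB SPL

Combined at 2.0 m: 10·log₁₀(10^(89.8/10)+10^(89.6/10)) = 92.711 dB SPL.
Then apply −20·log₁₀(5.8/2.0) = -9.248 dB → 83.46 dB SPL.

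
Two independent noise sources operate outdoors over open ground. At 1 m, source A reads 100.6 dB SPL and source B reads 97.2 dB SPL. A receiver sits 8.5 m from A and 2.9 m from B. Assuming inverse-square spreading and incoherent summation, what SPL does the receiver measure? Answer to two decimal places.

88.94 dB SPL

At the listener: L_A = 100.6 − 20·log₁₀(8.5) = 82.012 dB; L_B = 97.2 − 20·log₁₀(2.9) = 87.952 dB.
Combined: 10·log₁₀(10^(82.012/10)+10^(87.952/10)) = 88.94 dB SPL.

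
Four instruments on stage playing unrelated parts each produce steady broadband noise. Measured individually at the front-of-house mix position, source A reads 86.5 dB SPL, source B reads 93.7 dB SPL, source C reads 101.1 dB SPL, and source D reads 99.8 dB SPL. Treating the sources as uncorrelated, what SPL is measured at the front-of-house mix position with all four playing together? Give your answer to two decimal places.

Uncorrelated sources add in intensity (power), not in dB.
L_total = 10·log₁₀(10^(86.5/10) + 10^(93.7/10) + 10^(101.1/10) + 10^(99.8/10)) = 10·log₁₀(25223000000) = 104.02 dB SPL.

104.02 dB SPL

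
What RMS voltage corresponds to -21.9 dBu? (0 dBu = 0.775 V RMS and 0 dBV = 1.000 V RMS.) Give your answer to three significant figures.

0.0623 V

V = 0.775 V × 10^(-21.9/20).
= 0.775 × 0.08035 = 0.0623 V.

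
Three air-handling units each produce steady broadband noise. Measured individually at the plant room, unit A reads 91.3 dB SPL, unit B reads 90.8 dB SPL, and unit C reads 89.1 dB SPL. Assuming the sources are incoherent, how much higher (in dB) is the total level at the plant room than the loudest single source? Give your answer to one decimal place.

Incoherent sources sum as intensities:
L_total = 10·log₁₀(10^(91.3/10) + 10^(90.8/10) + 10^(89.1/10)) = 95.27 dB SPL.
Excess over the loudest (91.3 dB): 95.27 − 91.3 = 4.0 dB.

4.0 dB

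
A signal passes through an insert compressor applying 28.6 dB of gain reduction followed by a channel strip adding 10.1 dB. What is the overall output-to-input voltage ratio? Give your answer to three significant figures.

0.119

Net gain = (−28.6) + 10.1 = -18.5 dB.
Voltage ratio = 10^(-18.5/20) = 0.119.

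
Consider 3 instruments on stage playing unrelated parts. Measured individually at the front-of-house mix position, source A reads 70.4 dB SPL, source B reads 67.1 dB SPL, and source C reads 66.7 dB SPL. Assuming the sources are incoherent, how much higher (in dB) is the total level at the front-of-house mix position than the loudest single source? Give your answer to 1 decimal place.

2.8 dB

Uncorrelated sources add in intensity (power), not in dB.
L_total = 10·log₁₀(10^(70.4/10) + 10^(67.1/10) + 10^(66.7/10)) = 73.17 dB SPL.
Excess over the loudest (70.4 dB): 73.17 − 70.4 = 2.8 dB.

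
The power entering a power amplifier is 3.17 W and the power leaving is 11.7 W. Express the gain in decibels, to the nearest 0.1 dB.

For a power ratio, dB = 10·log₁₀(P₂/P₁).
10·log₁₀(11.7/3.17) = 10·log₁₀(3.691) = 5.7 dB.

5.7 dB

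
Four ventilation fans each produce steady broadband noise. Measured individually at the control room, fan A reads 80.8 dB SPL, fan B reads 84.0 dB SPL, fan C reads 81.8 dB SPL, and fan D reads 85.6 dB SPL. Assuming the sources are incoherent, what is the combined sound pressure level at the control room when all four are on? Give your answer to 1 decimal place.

89.5 dB SPL

Uncorrelated sources add in intensity (power), not in dB.
L_total = 10·log₁₀(10^(80.8/10) + 10^(84.0/10) + 10^(81.8/10) + 10^(85.6/10)) = 10·log₁₀(885800000) = 89.5 dB SPL.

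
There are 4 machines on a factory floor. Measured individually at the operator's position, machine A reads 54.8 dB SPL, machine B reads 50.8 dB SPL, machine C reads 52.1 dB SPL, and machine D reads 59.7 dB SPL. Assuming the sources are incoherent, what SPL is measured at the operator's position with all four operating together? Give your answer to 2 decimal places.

61.81 dB SPL

Uncorrelated sources add in intensity (power), not in dB.
L_total = 10·log₁₀(10^(54.8/10) + 10^(50.8/10) + 10^(52.1/10) + 10^(59.7/10)) = 10·log₁₀(1518000) = 61.81 dB SPL.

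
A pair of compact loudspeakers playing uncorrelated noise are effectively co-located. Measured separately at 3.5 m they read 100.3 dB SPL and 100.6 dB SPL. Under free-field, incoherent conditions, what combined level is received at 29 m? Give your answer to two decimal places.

Combined at 3.5 m: 10·log₁₀(10^(100.3/10)+10^(100.6/10)) = 103.463 dB SPL.
Then apply −20·log₁₀(29/3.5) = -18.367 dB → 85.10 dB SPL.

85.10 dB SPL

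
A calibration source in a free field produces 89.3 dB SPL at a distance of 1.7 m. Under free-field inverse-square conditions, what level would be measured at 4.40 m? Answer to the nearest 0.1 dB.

Inverse-square spreading gives ΔL = −20·log₁₀(d₂/d₁).
ΔL = −20·log₁₀(4.40/1.7) = -8.26 dB, so L₂ = 89.3 + (-8.26) = 81.0 dB SPL.

81.0 dB SPL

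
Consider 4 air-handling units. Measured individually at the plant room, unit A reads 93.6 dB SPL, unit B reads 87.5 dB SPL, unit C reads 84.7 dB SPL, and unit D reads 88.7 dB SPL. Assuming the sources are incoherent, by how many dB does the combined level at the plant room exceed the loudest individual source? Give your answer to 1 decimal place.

2.3 dB

Incoherent sources sum as intensities:
L_total = 10·log₁₀(10^(93.6/10) + 10^(87.5/10) + 10^(84.7/10) + 10^(88.7/10)) = 95.90 dB SPL.
Excess over the loudest (93.6 dB): 95.90 − 93.6 = 2.3 dB.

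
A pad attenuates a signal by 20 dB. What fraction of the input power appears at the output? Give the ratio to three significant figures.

Power ratio = 10^(dB/10).
10^(-20/10) = 10^(-2.000) = 0.0100.

0.0100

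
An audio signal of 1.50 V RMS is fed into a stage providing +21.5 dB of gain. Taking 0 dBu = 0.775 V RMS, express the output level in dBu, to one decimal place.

Input level: 20·log₁₀(1.50/0.775) = 5.74 dBu.
Output: 5.74 + 21.5 = +27.2 dBu.

+27.2 dBu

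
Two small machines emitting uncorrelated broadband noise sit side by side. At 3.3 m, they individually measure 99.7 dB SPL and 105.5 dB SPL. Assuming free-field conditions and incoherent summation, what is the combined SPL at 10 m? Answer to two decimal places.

96.88 dB SPL

Combined at 3.3 m: 10·log₁₀(10^(99.7/10)+10^(105.5/10)) = 106.514 dB SPL.
Then apply −20·log₁₀(10/3.3) = -9.630 dB → 96.88 dB SPL.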